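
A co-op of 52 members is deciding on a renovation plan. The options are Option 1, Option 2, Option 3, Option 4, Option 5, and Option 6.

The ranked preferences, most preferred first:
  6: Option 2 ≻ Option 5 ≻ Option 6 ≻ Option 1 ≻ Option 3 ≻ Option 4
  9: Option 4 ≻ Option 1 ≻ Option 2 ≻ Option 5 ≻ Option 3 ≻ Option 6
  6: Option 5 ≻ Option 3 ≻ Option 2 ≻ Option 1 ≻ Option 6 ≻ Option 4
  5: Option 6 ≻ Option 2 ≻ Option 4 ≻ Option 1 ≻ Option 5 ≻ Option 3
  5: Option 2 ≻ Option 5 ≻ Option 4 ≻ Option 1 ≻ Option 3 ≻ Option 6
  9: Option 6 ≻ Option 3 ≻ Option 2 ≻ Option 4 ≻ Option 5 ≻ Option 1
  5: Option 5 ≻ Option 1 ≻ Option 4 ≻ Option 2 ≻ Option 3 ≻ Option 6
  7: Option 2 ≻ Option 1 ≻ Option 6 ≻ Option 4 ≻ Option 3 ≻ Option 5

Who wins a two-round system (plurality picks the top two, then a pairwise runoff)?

Option 2

Round 1 first-place votes: Option 1 0, Option 2 18, Option 3 0, Option 4 9, Option 5 11, Option 6 14. Option 2 and Option 6 advance.
Runoff: Option 2 is ranked above Option 6 on 38 ballots, Option 6 above Option 2 on 14.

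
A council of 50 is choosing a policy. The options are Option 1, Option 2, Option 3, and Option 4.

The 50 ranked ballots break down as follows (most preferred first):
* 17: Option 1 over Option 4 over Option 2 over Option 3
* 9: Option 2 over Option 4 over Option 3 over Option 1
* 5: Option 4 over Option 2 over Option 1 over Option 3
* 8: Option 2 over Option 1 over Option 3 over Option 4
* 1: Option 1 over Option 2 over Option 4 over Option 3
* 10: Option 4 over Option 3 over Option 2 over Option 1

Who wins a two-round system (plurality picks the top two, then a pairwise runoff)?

Round 1 first-place votes: Option 1 18, Option 2 17, Option 3 0, Option 4 15. Option 1 and Option 2 advance.
Runoff: Option 1 is ranked above Option 2 on 18 ballots, Option 2 above Option 1 on 32.

Option 2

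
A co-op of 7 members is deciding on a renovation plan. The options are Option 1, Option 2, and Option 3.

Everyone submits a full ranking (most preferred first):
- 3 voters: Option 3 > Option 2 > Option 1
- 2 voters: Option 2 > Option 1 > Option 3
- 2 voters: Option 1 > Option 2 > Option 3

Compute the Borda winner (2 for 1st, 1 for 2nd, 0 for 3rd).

Option 2

Option 1: 3×0 + 2×1 + 2×2 = 6
Option 2: 3×1 + 2×2 + 2×1 = 9
Option 3: 3×2 + 2×0 + 2×0 = 6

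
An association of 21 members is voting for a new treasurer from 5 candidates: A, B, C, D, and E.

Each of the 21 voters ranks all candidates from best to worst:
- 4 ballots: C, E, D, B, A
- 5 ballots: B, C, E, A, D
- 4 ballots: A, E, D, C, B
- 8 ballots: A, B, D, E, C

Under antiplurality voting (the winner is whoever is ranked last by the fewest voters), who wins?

Last-place votes: A 4, B 4, C 8, D 5, E 0.

E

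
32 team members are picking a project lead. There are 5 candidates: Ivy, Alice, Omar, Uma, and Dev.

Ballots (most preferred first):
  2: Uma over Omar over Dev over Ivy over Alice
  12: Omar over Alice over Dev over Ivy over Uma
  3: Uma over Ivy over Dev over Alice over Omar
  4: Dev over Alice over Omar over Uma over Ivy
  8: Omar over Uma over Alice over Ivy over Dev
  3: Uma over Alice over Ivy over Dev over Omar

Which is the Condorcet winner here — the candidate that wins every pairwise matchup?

Omar vs Ivy: 26–6
Omar vs Alice: 22–10
Omar vs Uma: 24–8
Omar vs Dev: 22–10
Omar beats every other candidate.

Omar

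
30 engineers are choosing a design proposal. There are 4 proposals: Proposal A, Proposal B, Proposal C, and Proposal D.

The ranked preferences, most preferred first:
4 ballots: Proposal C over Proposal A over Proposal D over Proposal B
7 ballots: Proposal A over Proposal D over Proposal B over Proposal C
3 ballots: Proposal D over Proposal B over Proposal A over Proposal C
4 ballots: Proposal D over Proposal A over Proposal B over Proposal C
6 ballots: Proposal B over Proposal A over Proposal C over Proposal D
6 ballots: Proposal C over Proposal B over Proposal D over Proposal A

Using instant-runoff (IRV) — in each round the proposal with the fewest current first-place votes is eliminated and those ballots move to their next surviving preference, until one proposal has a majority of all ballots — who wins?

Round 1: Proposal A 7, Proposal B 6, Proposal C 10, Proposal D 7. Proposal B eliminated.
Round 2: Proposal A 13, Proposal C 10, Proposal D 7. Proposal D eliminated.
Round 3: Proposal A 20, Proposal C 10. Proposal A has a majority (≥16).

Proposal A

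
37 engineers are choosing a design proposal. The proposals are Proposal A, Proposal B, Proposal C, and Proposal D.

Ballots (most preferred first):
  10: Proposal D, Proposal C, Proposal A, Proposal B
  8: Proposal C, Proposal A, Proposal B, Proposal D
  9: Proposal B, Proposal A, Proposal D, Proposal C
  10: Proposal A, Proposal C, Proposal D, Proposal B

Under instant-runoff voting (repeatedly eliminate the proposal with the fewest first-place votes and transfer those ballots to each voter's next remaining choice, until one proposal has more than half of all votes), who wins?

Proposal A

Round 1: Proposal A 10, Proposal B 9, Proposal C 8, Proposal D 10. Proposal C eliminated.
Round 2: Proposal A 18, Proposal B 9, Proposal D 10. Proposal B eliminated.
Round 3: Proposal A 27, Proposal D 10. Proposal A has a majority (≥19).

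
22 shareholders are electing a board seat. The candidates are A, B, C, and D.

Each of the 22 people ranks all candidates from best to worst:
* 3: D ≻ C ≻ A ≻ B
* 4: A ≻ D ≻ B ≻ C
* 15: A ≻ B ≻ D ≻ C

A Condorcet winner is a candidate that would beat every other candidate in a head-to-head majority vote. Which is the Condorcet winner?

A

A vs B: 22–0
A vs C: 19–3
A vs D: 19–3
A beats every other candidate.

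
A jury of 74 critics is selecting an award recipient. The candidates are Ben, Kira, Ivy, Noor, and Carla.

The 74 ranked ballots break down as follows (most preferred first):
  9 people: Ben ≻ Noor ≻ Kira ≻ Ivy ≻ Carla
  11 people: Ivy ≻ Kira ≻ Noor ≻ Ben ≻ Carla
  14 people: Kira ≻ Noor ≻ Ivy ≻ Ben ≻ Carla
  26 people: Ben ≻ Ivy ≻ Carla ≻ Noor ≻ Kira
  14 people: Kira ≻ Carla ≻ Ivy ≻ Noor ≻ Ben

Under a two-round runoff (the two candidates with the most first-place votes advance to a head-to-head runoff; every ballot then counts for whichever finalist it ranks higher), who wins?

Round 1 first-place votes: Ben 35, Kira 28, Ivy 11, Noor 0, Carla 0. Ben and Kira advance.
Runoff: Ben is ranked above Kira on 35 ballots, Kira above Ben on 39.

Kira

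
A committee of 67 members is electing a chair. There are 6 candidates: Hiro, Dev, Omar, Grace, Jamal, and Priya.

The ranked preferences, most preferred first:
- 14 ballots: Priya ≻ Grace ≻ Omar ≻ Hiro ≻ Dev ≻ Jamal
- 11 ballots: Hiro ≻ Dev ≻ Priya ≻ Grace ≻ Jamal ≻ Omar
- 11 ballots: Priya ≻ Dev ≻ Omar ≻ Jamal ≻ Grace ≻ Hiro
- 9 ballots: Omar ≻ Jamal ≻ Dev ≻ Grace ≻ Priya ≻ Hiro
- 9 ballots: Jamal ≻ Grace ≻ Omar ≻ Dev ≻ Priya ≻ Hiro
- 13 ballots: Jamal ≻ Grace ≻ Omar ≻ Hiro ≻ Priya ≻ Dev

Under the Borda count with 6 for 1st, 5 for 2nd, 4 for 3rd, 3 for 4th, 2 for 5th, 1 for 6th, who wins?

Grace

Hiro: 14×3 + 11×6 + 11×1 + 9×1 + 9×1 + 13×3 = 176
Dev: 14×2 + 11×5 + 11×5 + 9×4 + 9×3 + 13×1 = 214
Omar: 14×4 + 11×1 + 11×4 + 9×6 + 9×4 + 13×4 = 253
Grace: 14×5 + 11×3 + 11×2 + 9×3 + 9×5 + 13×5 = 262
Jamal: 14×1 + 11×2 + 11×3 + 9×5 + 9×6 + 13×6 = 246
Priya: 14×6 + 11×4 + 11×6 + 9×2 + 9×2 + 13×2 = 256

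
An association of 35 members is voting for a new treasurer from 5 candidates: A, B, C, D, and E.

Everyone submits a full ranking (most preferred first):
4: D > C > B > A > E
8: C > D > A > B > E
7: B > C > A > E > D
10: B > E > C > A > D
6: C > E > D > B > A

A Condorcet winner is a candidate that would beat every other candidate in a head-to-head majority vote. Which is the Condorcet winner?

C vs A: 35–0
C vs B: 18–17
C vs D: 31–4
C vs E: 25–10
C beats every other candidate.

C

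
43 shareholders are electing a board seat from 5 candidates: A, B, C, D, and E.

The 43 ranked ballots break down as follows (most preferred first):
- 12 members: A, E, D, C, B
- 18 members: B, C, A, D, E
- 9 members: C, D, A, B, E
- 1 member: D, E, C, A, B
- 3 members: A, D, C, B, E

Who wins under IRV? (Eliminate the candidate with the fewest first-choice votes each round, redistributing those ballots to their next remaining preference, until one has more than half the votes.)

Round 1: A 15, B 18, C 9, D 1, E 0. E eliminated.
Round 2: A 15, B 18, C 9, D 1. D eliminated.
Round 3: A 15, B 18, C 10. C eliminated.
Round 4: A 25, B 18. A has a majority (≥22).

A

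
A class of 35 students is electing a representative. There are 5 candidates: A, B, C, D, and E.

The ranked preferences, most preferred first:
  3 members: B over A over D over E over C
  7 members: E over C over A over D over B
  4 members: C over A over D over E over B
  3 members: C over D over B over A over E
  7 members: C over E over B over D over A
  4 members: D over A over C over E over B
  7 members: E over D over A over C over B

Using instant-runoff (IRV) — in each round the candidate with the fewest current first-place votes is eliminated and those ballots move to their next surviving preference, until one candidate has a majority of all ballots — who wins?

Round 1: A 0, B 3, C 14, D 4, E 14. A eliminated.
Round 2: B 3, C 14, D 4, E 14. B eliminated.
Round 3: C 14, D 7, E 14. D eliminated.
Round 4: C 18, E 17. C has a majority (≥18).

C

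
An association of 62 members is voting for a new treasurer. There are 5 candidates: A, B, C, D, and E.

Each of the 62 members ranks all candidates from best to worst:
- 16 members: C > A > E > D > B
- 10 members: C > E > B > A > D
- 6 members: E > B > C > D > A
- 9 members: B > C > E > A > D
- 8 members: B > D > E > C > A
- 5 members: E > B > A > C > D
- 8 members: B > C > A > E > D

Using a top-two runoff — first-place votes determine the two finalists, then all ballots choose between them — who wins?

Round 1 first-place votes: A 0, B 25, C 26, D 0, E 11. C and B advance.
Runoff: C is ranked above B on 26 ballots, B above C on 36.

B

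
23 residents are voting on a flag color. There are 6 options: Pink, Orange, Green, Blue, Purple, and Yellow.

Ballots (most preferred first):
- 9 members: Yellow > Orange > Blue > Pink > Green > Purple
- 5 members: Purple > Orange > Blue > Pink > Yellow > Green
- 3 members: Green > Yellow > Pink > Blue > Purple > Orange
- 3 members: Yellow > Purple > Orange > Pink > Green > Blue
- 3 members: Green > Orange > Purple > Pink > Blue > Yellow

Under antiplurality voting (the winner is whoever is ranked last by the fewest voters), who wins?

Last-place votes: Pink 0, Orange 3, Green 5, Blue 3, Purple 9, Yellow 3.

Pink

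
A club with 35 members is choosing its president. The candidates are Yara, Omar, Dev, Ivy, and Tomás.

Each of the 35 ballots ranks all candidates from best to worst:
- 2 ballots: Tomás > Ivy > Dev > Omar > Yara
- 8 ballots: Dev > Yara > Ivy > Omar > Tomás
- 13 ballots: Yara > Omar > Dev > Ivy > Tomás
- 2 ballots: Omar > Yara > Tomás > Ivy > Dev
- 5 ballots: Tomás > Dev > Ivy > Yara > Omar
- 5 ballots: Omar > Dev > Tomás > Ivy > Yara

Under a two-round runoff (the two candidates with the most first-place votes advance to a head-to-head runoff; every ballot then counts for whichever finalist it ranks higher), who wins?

Round 1 first-place votes: Yara 13, Omar 7, Dev 8, Ivy 0, Tomás 7. Yara and Dev advance.
Runoff: Yara is ranked above Dev on 15 ballots, Dev above Yara on 20.

Dev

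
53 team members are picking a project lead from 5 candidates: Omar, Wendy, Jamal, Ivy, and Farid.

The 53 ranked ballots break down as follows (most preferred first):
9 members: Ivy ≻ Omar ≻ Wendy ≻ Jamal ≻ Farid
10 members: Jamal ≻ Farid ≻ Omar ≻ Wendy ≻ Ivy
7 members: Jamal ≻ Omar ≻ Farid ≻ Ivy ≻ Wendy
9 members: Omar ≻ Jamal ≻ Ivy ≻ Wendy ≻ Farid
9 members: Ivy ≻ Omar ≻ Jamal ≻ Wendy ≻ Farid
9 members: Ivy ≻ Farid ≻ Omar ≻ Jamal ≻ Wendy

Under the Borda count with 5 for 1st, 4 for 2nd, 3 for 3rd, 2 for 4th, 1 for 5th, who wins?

Omar: 9×4 + 10×3 + 7×4 + 9×5 + 9×4 + 9×3 = 202
Wendy: 9×3 + 10×2 + 7×1 + 9×2 + 9×2 + 9×1 = 99
Jamal: 9×2 + 10×5 + 7×5 + 9×4 + 9×3 + 9×2 = 184
Ivy: 9×5 + 10×1 + 7×2 + 9×3 + 9×5 + 9×5 = 186
Farid: 9×1 + 10×4 + 7×3 + 9×1 + 9×1 + 9×4 = 124

Omar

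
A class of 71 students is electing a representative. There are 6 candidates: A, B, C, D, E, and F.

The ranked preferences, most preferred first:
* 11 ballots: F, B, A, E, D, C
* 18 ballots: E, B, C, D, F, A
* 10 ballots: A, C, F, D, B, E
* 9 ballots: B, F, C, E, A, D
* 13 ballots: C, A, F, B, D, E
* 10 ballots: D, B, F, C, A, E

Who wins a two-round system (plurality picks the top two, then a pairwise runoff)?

C

Round 1 first-place votes: A 10, B 9, C 13, D 10, E 18, F 11. E and C advance.
Runoff: E is ranked above C on 29 ballots, C above E on 42.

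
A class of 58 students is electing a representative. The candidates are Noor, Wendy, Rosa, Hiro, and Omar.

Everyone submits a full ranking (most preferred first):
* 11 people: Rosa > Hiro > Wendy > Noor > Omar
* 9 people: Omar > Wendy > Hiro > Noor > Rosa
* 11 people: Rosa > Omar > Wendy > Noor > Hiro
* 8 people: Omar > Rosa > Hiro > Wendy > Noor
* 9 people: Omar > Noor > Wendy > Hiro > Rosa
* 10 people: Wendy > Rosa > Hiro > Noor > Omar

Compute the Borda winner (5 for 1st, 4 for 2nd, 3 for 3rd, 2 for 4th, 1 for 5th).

Noor: 11×2 + 9×2 + 11×2 + 8×1 + 9×4 + 10×2 = 126
Wendy: 11×3 + 9×4 + 11×3 + 8×2 + 9×3 + 10×5 = 195
Rosa: 11×5 + 9×1 + 11×5 + 8×4 + 9×1 + 10×4 = 200
Hiro: 11×4 + 9×3 + 11×1 + 8×3 + 9×2 + 10×3 = 154
Omar: 11×1 + 9×5 + 11×4 + 8×5 + 9×5 + 10×1 = 195

Rosa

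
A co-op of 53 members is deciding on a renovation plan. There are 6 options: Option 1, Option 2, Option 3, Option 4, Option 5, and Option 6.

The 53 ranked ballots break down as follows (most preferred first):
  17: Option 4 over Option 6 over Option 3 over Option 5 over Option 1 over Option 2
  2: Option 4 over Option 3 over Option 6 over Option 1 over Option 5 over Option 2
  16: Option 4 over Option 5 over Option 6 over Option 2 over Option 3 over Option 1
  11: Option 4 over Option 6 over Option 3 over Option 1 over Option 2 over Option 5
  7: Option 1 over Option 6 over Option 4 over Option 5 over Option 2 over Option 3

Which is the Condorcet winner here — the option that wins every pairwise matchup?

Option 4

Option 4 vs Option 1: 46–7
Option 4 vs Option 2: 53–0
Option 4 vs Option 3: 53–0
Option 4 vs Option 5: 53–0
Option 4 vs Option 6: 46–7
Option 4 beats every other option.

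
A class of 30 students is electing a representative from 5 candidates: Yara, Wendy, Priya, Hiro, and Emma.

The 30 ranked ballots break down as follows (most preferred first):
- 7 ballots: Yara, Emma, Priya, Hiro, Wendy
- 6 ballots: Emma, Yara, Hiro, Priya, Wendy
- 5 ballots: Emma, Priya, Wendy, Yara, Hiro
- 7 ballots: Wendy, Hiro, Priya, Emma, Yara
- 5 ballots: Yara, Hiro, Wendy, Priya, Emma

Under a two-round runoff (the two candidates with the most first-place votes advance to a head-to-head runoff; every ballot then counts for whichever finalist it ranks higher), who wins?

Emma

Round 1 first-place votes: Yara 12, Wendy 7, Priya 0, Hiro 0, Emma 11. Yara and Emma advance.
Runoff: Yara is ranked above Emma on 12 ballots, Emma above Yara on 18.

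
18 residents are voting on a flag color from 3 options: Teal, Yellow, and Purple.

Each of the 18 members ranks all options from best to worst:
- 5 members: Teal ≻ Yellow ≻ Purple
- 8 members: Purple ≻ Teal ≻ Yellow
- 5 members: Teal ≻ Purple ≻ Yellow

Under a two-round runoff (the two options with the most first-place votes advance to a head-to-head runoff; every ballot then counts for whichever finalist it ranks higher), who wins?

Round 1 first-place votes: Teal 10, Yellow 0, Purple 8. Teal and Purple advance.
Runoff: Teal is ranked above Purple on 10 ballots, Purple above Teal on 8.

Teal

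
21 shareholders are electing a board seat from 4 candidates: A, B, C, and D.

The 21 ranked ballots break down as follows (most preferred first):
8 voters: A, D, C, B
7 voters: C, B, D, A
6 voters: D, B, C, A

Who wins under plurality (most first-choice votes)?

A

First-place votes: A 8, B 0, C 7, D 6.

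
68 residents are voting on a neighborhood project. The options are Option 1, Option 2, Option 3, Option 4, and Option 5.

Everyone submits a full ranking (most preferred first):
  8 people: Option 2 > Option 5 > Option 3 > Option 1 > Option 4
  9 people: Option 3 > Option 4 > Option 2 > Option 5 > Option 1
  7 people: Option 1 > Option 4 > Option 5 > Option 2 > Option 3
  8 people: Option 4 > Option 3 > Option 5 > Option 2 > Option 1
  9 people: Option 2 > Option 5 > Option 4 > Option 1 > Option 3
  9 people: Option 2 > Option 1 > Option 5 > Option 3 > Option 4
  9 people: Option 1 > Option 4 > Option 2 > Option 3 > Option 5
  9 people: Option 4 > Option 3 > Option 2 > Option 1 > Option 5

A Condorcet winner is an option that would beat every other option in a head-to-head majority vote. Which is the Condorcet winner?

Option 4 vs Option 1: 35–33
Option 4 vs Option 2: 42–26
Option 4 vs Option 3: 42–26
Option 4 vs Option 5: 42–26
Option 4 beats every other option.

Option 4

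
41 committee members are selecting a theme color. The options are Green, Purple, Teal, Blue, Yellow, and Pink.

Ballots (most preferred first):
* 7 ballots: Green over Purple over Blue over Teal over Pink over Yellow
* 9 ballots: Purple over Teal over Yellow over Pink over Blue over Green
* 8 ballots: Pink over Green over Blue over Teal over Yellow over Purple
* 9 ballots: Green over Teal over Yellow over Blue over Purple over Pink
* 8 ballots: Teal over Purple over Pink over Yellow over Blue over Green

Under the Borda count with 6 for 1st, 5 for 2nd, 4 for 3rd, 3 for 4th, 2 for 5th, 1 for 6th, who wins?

Green: 7×6 + 9×1 + 8×5 + 9×6 + 8×1 = 153
Purple: 7×5 + 9×6 + 8×1 + 9×2 + 8×5 = 155
Teal: 7×3 + 9×5 + 8×3 + 9×5 + 8×6 = 183
Blue: 7×4 + 9×2 + 8×4 + 9×3 + 8×2 = 121
Yellow: 7×1 + 9×4 + 8×2 + 9×4 + 8×3 = 119
Pink: 7×2 + 9×3 + 8×6 + 9×1 + 8×4 = 130

Teal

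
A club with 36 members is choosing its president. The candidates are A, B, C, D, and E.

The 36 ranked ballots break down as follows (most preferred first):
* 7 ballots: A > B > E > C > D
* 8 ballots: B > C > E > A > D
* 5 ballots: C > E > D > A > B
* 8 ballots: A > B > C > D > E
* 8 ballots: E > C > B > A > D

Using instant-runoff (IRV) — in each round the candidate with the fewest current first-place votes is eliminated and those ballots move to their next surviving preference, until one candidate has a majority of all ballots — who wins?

Round 1: A 15, B 8, C 5, D 0, E 8. D eliminated.
Round 2: A 15, B 8, C 5, E 8. C eliminated.
Round 3: A 15, B 8, E 13. B eliminated.
Round 4: A 15, E 21. E has a majority (≥19).

E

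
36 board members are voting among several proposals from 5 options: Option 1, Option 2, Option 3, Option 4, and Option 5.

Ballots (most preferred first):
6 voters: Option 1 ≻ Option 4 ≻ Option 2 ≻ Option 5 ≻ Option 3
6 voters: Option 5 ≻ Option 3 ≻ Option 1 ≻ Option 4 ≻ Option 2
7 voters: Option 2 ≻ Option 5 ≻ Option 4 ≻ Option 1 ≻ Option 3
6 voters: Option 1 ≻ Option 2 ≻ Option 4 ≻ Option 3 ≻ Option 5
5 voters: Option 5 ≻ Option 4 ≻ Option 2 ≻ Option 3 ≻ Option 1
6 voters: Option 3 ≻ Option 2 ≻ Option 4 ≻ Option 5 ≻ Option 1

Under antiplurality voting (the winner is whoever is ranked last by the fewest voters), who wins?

Last-place votes: Option 1 11, Option 2 6, Option 3 13, Option 4 0, Option 5 6.

Option 4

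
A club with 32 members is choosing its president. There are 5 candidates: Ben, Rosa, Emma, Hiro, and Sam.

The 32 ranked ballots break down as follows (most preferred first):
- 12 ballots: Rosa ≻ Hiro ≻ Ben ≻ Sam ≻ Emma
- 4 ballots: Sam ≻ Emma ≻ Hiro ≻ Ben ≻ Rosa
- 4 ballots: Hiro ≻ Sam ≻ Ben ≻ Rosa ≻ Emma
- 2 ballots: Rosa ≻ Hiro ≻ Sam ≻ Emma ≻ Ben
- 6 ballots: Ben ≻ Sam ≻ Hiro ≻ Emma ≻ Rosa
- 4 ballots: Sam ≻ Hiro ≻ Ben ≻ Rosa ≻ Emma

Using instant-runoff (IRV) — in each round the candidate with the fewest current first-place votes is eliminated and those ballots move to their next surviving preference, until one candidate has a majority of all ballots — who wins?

Round 1: Ben 6, Rosa 14, Emma 0, Hiro 4, Sam 8. Emma eliminated.
Round 2: Ben 6, Rosa 14, Hiro 4, Sam 8. Hiro eliminated.
Round 3: Ben 6, Rosa 14, Sam 12. Ben eliminated.
Round 4: Rosa 14, Sam 18. Sam has a majority (≥17).

Sam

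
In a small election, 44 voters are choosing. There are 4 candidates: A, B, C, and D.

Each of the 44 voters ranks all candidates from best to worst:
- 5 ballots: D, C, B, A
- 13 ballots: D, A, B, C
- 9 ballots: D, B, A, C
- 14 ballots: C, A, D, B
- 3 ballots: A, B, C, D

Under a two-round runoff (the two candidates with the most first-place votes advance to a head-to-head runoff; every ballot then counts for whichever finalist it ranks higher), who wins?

D

Round 1 first-place votes: A 3, B 0, C 14, D 27. D and C advance.
Runoff: D is ranked above C on 27 ballots, C above D on 17.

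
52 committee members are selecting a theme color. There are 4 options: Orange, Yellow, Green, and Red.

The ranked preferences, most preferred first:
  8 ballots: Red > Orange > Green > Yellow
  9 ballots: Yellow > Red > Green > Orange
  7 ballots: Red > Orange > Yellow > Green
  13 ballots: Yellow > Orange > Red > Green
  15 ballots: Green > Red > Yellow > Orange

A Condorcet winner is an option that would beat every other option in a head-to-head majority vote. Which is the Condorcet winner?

Red

Red vs Orange: 39–13
Red vs Yellow: 30–22
Red vs Green: 37–15
Red beats every other option.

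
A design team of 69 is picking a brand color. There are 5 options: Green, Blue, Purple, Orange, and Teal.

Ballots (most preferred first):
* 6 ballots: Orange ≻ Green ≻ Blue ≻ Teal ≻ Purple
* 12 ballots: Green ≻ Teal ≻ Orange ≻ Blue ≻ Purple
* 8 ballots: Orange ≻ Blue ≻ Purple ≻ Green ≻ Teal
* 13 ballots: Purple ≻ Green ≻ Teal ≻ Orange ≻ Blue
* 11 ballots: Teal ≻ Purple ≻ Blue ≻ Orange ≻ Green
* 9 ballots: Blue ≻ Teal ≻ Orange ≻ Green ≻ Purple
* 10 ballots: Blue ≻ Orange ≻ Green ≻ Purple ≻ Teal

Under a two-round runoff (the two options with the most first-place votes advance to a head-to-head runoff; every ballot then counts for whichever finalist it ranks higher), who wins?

Round 1 first-place votes: Green 12, Blue 19, Purple 13, Orange 14, Teal 11. Blue and Orange advance.
Runoff: Blue is ranked above Orange on 30 ballots, Orange above Blue on 39.

Orange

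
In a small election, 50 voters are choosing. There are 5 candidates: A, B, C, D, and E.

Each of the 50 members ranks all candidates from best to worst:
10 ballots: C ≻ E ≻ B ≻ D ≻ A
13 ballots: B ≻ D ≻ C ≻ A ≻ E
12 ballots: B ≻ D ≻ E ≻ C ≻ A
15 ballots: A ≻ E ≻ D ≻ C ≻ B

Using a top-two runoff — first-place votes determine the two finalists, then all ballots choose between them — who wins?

B

Round 1 first-place votes: A 15, B 25, C 10, D 0, E 0. B and A advance.
Runoff: B is ranked above A on 35 ballots, A above B on 15.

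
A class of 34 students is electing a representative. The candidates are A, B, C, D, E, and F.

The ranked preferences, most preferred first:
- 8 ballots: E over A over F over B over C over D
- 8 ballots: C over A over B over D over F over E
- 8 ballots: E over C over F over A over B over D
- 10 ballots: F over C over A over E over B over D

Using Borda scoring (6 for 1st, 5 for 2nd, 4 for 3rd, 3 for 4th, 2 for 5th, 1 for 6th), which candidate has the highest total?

A: 8×5 + 8×5 + 8×3 + 10×4 = 144
B: 8×3 + 8×4 + 8×2 + 10×2 = 92
C: 8×2 + 8×6 + 8×5 + 10×5 = 154
D: 8×1 + 8×3 + 8×1 + 10×1 = 50
E: 8×6 + 8×1 + 8×6 + 10×3 = 134
F: 8×4 + 8×2 + 8×4 + 10×6 = 140

C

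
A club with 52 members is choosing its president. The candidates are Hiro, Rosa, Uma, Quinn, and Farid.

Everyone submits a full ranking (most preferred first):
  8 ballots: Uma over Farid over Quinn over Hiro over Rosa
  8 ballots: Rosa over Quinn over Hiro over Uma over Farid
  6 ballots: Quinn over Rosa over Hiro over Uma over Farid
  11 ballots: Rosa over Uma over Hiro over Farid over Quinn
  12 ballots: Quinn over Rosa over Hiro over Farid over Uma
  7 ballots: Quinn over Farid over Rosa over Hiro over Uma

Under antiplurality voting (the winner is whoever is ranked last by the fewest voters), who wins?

Last-place votes: Hiro 0, Rosa 8, Uma 19, Quinn 11, Farid 14.

Hiro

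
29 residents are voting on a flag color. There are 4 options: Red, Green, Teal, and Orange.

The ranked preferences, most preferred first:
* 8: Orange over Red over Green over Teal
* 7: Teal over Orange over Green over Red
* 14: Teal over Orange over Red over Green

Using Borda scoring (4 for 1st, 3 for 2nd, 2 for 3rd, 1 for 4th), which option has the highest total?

Red: 8×3 + 7×1 + 14×2 = 59
Green: 8×2 + 7×2 + 14×1 = 44
Teal: 8×1 + 7×4 + 14×4 = 92
Orange: 8×4 + 7×3 + 14×3 = 95

Orange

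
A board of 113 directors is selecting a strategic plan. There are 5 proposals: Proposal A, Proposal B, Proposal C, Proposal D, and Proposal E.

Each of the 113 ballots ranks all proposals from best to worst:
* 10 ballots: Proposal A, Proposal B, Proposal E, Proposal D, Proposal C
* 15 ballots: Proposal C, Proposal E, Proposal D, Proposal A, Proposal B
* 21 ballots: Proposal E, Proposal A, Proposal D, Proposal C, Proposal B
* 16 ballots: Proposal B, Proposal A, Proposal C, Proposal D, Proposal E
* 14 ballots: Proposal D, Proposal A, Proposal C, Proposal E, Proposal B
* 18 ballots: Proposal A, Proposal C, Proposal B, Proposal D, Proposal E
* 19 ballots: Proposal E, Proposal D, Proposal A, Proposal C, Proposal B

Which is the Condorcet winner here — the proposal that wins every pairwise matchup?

Proposal A vs Proposal B: 97–16
Proposal A vs Proposal C: 98–15
Proposal A vs Proposal D: 65–48
Proposal A vs Proposal E: 58–55
Proposal A beats every other proposal.

Proposal A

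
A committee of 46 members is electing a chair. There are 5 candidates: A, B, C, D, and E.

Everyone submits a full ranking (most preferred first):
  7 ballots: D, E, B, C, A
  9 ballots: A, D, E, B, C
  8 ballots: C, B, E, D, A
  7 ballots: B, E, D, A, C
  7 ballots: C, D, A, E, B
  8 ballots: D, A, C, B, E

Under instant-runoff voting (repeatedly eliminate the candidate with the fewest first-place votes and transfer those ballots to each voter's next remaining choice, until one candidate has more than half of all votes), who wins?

Round 1: A 9, B 7, C 15, D 15, E 0. E eliminated.
Round 2: A 9, B 7, C 15, D 15. B eliminated.
Round 3: A 9, C 15, D 22. A eliminated.
Round 4: C 15, D 31. D has a majority (≥24).

D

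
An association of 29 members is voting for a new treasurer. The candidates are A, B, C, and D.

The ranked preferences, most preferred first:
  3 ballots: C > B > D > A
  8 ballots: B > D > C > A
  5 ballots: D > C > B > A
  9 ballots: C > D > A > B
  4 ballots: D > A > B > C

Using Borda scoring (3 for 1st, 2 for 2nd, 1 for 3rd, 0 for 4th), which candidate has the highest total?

D

A: 3×0 + 8×0 + 5×0 + 9×1 + 4×2 = 17
B: 3×2 + 8×3 + 5×1 + 9×0 + 4×1 = 39
C: 3×3 + 8×1 + 5×2 + 9×3 + 4×0 = 54
D: 3×1 + 8×2 + 5×3 + 9×2 + 4×3 = 64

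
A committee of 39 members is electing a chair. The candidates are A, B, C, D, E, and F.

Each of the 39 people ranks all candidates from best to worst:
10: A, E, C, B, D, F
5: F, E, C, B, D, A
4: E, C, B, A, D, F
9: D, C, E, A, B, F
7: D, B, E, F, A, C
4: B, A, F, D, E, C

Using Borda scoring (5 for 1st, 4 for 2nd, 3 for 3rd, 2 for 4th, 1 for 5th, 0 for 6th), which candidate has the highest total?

E

A: 10×5 + 5×0 + 4×2 + 9×2 + 7×1 + 4×4 = 99
B: 10×2 + 5×2 + 4×3 + 9×1 + 7×4 + 4×5 = 99
C: 10×3 + 5×3 + 4×4 + 9×4 + 7×0 + 4×0 = 97
D: 10×1 + 5×1 + 4×1 + 9×5 + 7×5 + 4×2 = 107
E: 10×4 + 5×4 + 4×5 + 9×3 + 7×3 + 4×1 = 132
F: 10×0 + 5×5 + 4×0 + 9×0 + 7×2 + 4×3 = 51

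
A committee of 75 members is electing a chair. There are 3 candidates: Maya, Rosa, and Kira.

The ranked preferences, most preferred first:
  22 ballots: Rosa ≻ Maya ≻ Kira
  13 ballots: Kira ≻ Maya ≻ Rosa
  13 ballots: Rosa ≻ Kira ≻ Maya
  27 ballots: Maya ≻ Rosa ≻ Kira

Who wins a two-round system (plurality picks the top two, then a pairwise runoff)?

Maya

Round 1 first-place votes: Maya 27, Rosa 35, Kira 13. Rosa and Maya advance.
Runoff: Rosa is ranked above Maya on 35 ballots, Maya above Rosa on 40.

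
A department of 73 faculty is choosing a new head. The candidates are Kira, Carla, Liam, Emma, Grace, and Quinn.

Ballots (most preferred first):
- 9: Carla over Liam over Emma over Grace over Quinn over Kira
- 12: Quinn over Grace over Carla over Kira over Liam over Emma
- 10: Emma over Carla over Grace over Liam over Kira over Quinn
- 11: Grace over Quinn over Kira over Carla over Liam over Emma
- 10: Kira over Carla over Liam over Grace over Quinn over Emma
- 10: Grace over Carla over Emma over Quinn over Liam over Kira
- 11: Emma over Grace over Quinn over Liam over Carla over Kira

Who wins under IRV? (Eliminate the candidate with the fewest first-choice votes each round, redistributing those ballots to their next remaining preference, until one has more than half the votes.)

Grace

Round 1: Kira 10, Carla 9, Liam 0, Emma 21, Grace 21, Quinn 12. Liam eliminated.
Round 2: Kira 10, Carla 9, Emma 21, Grace 21, Quinn 12. Carla eliminated.
Round 3: Kira 10, Emma 30, Grace 21, Quinn 12. Kira eliminated.
Round 4: Emma 30, Grace 31, Quinn 12. Quinn eliminated.
Round 5: Emma 30, Grace 43. Grace has a majority (≥37).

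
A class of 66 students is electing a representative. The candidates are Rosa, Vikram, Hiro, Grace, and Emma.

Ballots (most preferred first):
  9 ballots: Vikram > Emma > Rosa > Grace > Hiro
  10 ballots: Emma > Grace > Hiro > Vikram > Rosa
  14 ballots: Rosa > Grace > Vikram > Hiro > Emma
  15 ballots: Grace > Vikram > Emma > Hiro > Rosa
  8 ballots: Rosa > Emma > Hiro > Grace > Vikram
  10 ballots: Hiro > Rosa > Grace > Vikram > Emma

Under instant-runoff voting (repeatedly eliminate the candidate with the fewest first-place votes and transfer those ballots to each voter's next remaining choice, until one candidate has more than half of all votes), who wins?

Round 1: Rosa 22, Vikram 9, Hiro 10, Grace 15, Emma 10. Vikram eliminated.
Round 2: Rosa 22, Hiro 10, Grace 15, Emma 19. Hiro eliminated.
Round 3: Rosa 32, Grace 15, Emma 19. Grace eliminated.
Round 4: Rosa 32, Emma 34. Emma has a majority (≥34).

Emma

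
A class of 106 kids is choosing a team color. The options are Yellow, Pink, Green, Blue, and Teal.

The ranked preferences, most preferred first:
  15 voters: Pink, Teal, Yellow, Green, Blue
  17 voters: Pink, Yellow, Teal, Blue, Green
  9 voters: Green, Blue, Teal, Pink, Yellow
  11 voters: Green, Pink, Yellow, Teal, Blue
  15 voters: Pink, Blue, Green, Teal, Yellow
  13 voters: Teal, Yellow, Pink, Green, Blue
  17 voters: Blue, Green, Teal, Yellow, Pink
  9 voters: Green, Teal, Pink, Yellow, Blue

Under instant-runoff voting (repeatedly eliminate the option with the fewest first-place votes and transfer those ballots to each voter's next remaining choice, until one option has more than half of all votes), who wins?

Pink

Round 1: Yellow 0, Pink 47, Green 29, Blue 17, Teal 13. Yellow eliminated.
Round 2: Pink 47, Green 29, Blue 17, Teal 13. Teal eliminated.
Round 3: Pink 60, Green 29, Blue 17. Pink has a majority (≥54).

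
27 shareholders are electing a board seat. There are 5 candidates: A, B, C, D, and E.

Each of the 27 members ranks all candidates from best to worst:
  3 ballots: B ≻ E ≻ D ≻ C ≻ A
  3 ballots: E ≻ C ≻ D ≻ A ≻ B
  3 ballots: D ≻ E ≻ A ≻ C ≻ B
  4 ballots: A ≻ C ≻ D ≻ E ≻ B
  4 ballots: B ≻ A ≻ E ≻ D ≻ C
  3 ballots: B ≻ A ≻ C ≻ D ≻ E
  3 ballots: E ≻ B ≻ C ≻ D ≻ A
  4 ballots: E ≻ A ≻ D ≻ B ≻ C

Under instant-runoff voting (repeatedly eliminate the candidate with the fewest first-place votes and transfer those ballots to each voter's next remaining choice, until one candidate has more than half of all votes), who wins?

E

Round 1: A 4, B 10, C 0, D 3, E 10. C eliminated.
Round 2: A 4, B 10, D 3, E 10. D eliminated.
Round 3: A 4, B 10, E 13. A eliminated.
Round 4: B 10, E 17. E has a majority (≥14).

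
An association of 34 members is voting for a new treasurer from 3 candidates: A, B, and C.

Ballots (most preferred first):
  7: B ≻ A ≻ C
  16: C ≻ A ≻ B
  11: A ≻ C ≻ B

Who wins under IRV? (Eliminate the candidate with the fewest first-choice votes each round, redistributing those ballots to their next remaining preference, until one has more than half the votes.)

Round 1: A 11, B 7, C 16. B eliminated.
Round 2: A 18, C 16. A has a majority (≥18).

A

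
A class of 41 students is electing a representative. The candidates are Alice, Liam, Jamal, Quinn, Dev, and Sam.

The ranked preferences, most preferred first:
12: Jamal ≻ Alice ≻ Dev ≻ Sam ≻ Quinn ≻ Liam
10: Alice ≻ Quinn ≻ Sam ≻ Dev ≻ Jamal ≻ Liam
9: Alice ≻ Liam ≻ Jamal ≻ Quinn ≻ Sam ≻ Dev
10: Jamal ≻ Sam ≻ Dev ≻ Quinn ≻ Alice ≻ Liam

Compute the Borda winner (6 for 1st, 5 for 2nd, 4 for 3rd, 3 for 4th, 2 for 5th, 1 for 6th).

Alice

Alice: 12×5 + 10×6 + 9×6 + 10×2 = 194
Liam: 12×1 + 10×1 + 9×5 + 10×1 = 77
Jamal: 12×6 + 10×2 + 9×4 + 10×6 = 188
Quinn: 12×2 + 10×5 + 9×3 + 10×3 = 131
Dev: 12×4 + 10×3 + 9×1 + 10×4 = 127
Sam: 12×3 + 10×4 + 9×2 + 10×5 = 144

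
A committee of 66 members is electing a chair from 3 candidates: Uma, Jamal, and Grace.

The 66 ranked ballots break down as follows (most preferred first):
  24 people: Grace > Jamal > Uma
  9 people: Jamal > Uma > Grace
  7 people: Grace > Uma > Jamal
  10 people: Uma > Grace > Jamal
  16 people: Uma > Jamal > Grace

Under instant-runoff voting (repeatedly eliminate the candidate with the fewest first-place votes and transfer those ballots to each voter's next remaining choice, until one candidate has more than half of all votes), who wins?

Uma

Round 1: Uma 26, Jamal 9, Grace 31. Jamal eliminated.
Round 2: Uma 35, Grace 31. Uma has a majority (≥34).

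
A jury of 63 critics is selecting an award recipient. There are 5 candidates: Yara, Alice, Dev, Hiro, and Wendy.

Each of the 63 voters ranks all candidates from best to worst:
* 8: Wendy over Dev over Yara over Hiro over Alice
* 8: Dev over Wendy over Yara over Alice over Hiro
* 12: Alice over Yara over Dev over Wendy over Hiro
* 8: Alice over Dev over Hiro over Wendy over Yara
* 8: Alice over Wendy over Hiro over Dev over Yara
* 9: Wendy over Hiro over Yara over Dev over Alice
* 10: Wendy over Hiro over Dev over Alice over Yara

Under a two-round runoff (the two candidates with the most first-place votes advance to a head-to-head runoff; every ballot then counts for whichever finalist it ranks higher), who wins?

Round 1 first-place votes: Yara 0, Alice 28, Dev 8, Hiro 0, Wendy 27. Alice and Wendy advance.
Runoff: Alice is ranked above Wendy on 28 ballots, Wendy above Alice on 35.

Wendy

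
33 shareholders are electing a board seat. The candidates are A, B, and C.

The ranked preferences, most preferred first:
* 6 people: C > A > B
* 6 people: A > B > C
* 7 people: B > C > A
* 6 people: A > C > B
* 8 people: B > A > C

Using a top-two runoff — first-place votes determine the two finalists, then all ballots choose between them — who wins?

A

Round 1 first-place votes: A 12, B 15, C 6. B and A advance.
Runoff: B is ranked above A on 15 ballots, A above B on 18.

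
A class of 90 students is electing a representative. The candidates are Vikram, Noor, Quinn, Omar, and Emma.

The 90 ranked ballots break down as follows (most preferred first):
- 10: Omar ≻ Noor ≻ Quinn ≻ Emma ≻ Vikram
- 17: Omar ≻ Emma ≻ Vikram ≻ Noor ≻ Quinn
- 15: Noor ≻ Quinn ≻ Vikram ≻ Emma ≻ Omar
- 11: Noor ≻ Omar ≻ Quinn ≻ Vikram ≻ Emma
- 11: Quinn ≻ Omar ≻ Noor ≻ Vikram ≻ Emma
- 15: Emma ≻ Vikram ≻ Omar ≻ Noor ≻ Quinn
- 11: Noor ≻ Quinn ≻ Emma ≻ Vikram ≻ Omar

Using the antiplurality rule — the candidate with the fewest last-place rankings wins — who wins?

Noor

Last-place votes: Vikram 10, Noor 0, Quinn 32, Omar 26, Emma 22.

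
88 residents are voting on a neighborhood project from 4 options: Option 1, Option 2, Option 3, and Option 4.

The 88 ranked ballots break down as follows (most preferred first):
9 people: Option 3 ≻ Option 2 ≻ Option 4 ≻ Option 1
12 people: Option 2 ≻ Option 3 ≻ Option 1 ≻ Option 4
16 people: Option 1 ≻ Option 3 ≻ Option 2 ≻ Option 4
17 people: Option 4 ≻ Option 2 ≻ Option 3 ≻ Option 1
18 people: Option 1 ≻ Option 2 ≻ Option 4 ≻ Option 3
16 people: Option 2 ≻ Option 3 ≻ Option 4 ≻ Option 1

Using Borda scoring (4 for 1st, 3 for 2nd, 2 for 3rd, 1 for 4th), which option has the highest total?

Option 1: 9×1 + 12×2 + 16×4 + 17×1 + 18×4 + 16×1 = 202
Option 2: 9×3 + 12×4 + 16×2 + 17×3 + 18×3 + 16×4 = 276
Option 3: 9×4 + 12×3 + 16×3 + 17×2 + 18×1 + 16×3 = 220
Option 4: 9×2 + 12×1 + 16×1 + 17×4 + 18×2 + 16×2 = 182

Option 2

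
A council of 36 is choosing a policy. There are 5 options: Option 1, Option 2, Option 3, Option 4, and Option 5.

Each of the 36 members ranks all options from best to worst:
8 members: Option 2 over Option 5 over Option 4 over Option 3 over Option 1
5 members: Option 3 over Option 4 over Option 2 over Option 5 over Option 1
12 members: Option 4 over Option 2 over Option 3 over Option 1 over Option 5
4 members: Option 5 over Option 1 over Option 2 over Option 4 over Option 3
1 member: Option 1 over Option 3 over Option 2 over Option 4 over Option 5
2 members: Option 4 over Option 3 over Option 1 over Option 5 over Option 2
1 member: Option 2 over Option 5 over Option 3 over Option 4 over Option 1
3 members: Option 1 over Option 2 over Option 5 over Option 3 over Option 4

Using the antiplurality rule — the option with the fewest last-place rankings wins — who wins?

Last-place votes: Option 1 14, Option 2 2, Option 3 4, Option 4 3, Option 5 13.

Option 2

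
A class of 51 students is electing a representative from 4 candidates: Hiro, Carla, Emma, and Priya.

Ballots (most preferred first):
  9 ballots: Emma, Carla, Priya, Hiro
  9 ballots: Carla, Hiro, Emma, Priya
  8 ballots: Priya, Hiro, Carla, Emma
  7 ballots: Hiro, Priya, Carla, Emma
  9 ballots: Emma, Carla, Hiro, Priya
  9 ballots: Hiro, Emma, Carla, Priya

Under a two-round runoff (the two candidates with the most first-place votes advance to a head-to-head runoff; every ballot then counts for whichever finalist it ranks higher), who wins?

Hiro

Round 1 first-place votes: Hiro 16, Carla 9, Emma 18, Priya 8. Emma and Hiro advance.
Runoff: Emma is ranked above Hiro on 18 ballots, Hiro above Emma on 33.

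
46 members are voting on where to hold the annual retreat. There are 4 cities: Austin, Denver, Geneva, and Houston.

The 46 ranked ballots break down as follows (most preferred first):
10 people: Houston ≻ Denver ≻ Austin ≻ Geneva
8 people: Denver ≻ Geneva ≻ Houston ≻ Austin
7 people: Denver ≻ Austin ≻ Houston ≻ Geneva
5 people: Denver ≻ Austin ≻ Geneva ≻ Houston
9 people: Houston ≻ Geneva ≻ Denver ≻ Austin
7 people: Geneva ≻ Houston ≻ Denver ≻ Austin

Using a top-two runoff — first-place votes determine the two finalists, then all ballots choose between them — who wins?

Houston

Round 1 first-place votes: Austin 0, Denver 20, Geneva 7, Houston 19. Denver and Houston advance.
Runoff: Denver is ranked above Houston on 20 ballots, Houston above Denver on 26.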